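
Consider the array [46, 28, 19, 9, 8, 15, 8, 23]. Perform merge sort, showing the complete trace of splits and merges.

Merge sort trace:

Split: [46, 28, 19, 9, 8, 15, 8, 23] -> [46, 28, 19, 9] and [8, 15, 8, 23]
  Split: [46, 28, 19, 9] -> [46, 28] and [19, 9]
    Split: [46, 28] -> [46] and [28]
    Merge: [46] + [28] -> [28, 46]
    Split: [19, 9] -> [19] and [9]
    Merge: [19] + [9] -> [9, 19]
  Merge: [28, 46] + [9, 19] -> [9, 19, 28, 46]
  Split: [8, 15, 8, 23] -> [8, 15] and [8, 23]
    Split: [8, 15] -> [8] and [15]
    Merge: [8] + [15] -> [8, 15]
    Split: [8, 23] -> [8] and [23]
    Merge: [8] + [23] -> [8, 23]
  Merge: [8, 15] + [8, 23] -> [8, 8, 15, 23]
Merge: [9, 19, 28, 46] + [8, 8, 15, 23] -> [8, 8, 9, 15, 19, 23, 28, 46]

Final sorted array: [8, 8, 9, 15, 19, 23, 28, 46]

The merge sort proceeds by recursively splitting the array and merging sorted halves.
After all merges, the sorted array is [8, 8, 9, 15, 19, 23, 28, 46].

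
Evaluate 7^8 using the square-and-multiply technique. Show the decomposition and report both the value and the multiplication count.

Computing 7^8 by squaring (build up from 7^1; each line after the first costs one multiplication):

7^1 = 7
7^2 = (7^1)^2 = 7^2 = 49
7^4 = (7^2)^2 = 49^2 = 2401
7^8 = (7^4)^2 = 2401^2 = 5764801

Result: 5764801
Multiplications needed: 3 (3 lines after 7^1)

7^8 = 5764801. Using exponentiation by squaring, this requires 3 multiplications. The key idea: if the exponent is even, square the half-power; if odd, multiply by the base once.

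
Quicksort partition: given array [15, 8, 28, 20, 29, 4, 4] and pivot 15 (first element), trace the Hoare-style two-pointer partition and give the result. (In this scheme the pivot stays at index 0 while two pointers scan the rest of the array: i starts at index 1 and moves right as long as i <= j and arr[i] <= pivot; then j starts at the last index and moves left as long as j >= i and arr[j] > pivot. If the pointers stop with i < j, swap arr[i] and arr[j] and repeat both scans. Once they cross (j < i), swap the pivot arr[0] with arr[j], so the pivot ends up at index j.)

Hoare-style two-pointer partition with pivot = 15:

Initial array: [15, 8, 28, 20, 29, 4, 4]

Pointers start at i = 1, j = 6.
i stops at index 2 (arr[2]=28 > 15), j stops at index 6 (arr[6]=4 <= 15): swap arr[2] and arr[6], array becomes [15, 8, 4, 20, 29, 4, 28]
i stops at index 3 (arr[3]=20 > 15), j stops at index 5 (arr[5]=4 <= 15): swap arr[3] and arr[5], array becomes [15, 8, 4, 4, 29, 20, 28]
i ends at 4, j ends at 3: the pointers have crossed (j < i), so scanning stops.

Swap pivot arr[0] with arr[3] to place pivot at position 3: [4, 8, 4, 15, 29, 20, 28]
Pivot position: 3

After partitioning with pivot 15, the array becomes [4, 8, 4, 15, 29, 20, 28]. The pivot is placed at index 3. All elements to the left of the pivot are <= 15, and all elements to the right are > 15.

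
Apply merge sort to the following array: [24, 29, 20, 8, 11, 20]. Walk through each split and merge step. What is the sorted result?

Merge sort trace:

Split: [24, 29, 20, 8, 11, 20] -> [24, 29, 20] and [8, 11, 20]
  Split: [24, 29, 20] -> [24] and [29, 20]
    Split: [29, 20] -> [29] and [20]
    Merge: [29] + [20] -> [20, 29]
  Merge: [24] + [20, 29] -> [20, 24, 29]
  Split: [8, 11, 20] -> [8] and [11, 20]
    Split: [11, 20] -> [11] and [20]
    Merge: [11] + [20] -> [11, 20]
  Merge: [8] + [11, 20] -> [8, 11, 20]
Merge: [20, 24, 29] + [8, 11, 20] -> [8, 11, 20, 20, 24, 29]

Final sorted array: [8, 11, 20, 20, 24, 29]

The merge sort proceeds by recursively splitting the array and merging sorted halves.
After all merges, the sorted array is [8, 11, 20, 20, 24, 29].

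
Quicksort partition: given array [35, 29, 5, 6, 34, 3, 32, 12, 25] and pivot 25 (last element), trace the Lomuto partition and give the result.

Lomuto partition with pivot = 25:

Initial array: [35, 29, 5, 6, 34, 3, 32, 12, 25]

arr[0]=35 > 25: no swap
arr[1]=29 > 25: no swap
arr[2]=5 <= 25: swap with position 0, array becomes [5, 29, 35, 6, 34, 3, 32, 12, 25]
arr[3]=6 <= 25: swap with position 1, array becomes [5, 6, 35, 29, 34, 3, 32, 12, 25]
arr[4]=34 > 25: no swap
arr[5]=3 <= 25: swap with position 2, array becomes [5, 6, 3, 29, 34, 35, 32, 12, 25]
arr[6]=32 > 25: no swap
arr[7]=12 <= 25: swap with position 3, array becomes [5, 6, 3, 12, 34, 35, 32, 29, 25]

Place pivot at position 4: [5, 6, 3, 12, 25, 35, 32, 29, 34]
Pivot position: 4

After partitioning with pivot 25, the array becomes [5, 6, 3, 12, 25, 35, 32, 29, 34]. The pivot is placed at index 4. All elements to the left of the pivot are <= 25, and all elements to the right are > 25.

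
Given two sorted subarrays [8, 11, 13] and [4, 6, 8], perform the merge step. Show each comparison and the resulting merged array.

Merging process:

Compare 8 vs 4: take 4 from right. Merged: [4]
Compare 8 vs 6: take 6 from right. Merged: [4, 6]
Compare 8 vs 8: take 8 from left. Merged: [4, 6, 8]
Compare 11 vs 8: take 8 from right. Merged: [4, 6, 8, 8]
Append remaining from left: [11, 13]. Merged: [4, 6, 8, 8, 11, 13]

Final merged array: [4, 6, 8, 8, 11, 13]
Total comparisons: 4

The merged array is [4, 6, 8, 8, 11, 13], requiring 4 comparisons. The merge step runs in O(n) time where n is the total number of elements.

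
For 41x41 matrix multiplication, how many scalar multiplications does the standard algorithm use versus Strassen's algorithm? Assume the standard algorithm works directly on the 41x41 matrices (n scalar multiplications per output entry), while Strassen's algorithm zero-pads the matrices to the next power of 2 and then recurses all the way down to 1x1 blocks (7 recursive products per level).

Matrix multiplication for 41x41 matrices:

Strassen's algorithm requires power-of-2 dimensions. Pad 41x41 to 64x64 (next power of 2).

Standard algorithm: 41^3 = 68921 multiplications
Strassen's algorithm: 7^(log2(64)) = 7^6 = 117649 multiplications
Difference: 68921 - 117649 = -48728 (Strassen uses MORE here due to padding overhead — for small or just-over-power-of-2 n, padding can outweigh the per-level savings)

Standard: 68921 multiplications (41^3). Strassen: 117649 multiplications (7^6, after padding to 64x64). Strassen reduces 8 recursive multiplications to 7 at each level.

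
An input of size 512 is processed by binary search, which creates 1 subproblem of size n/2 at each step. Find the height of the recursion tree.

For divide and conquer with division factor 2:

Problem sizes at each level:
Level 0: 512
Level 1: 256
Level 2: 128
Level 3: 64
Level 4: 32
Level 5: 16
Level 6: 8
Level 7: 4
Level 8: 2
Level 9: 1

The root is level 0 and the size-1 base case is level 9 (the tree spans levels 0 through 9, i.e. 10 levels counting the root), so the depth is the number of divisions: log_2(512) = 9

The recursion tree depth is log_2(512) = 9. At each level, the problem size is divided by 2, so it takes 9 divisions to reduce to a base case of size 1. The algorithm makes 1 recursive call at each level.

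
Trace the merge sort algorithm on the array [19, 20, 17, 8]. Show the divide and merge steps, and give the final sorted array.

Merge sort trace:

Split: [19, 20, 17, 8] -> [19, 20] and [17, 8]
  Split: [19, 20] -> [19] and [20]
  Merge: [19] + [20] -> [19, 20]
  Split: [17, 8] -> [17] and [8]
  Merge: [17] + [8] -> [8, 17]
Merge: [19, 20] + [8, 17] -> [8, 17, 19, 20]

Final sorted array: [8, 17, 19, 20]

The merge sort proceeds by recursively splitting the array and merging sorted halves.
After all merges, the sorted array is [8, 17, 19, 20].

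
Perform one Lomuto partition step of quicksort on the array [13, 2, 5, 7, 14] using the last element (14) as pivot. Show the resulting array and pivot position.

Lomuto partition with pivot = 14:

Initial array: [13, 2, 5, 7, 14]

arr[0]=13 <= 14: swap with position 0, array becomes [13, 2, 5, 7, 14]
arr[1]=2 <= 14: swap with position 1, array becomes [13, 2, 5, 7, 14]
arr[2]=5 <= 14: swap with position 2, array becomes [13, 2, 5, 7, 14]
arr[3]=7 <= 14: swap with position 3, array becomes [13, 2, 5, 7, 14]

Place pivot at position 4: [13, 2, 5, 7, 14]
Pivot position: 4

After partitioning with pivot 14, the array becomes [13, 2, 5, 7, 14]. The pivot is placed at index 4. All elements to the left of the pivot are <= 14, and all elements to the right are > 14.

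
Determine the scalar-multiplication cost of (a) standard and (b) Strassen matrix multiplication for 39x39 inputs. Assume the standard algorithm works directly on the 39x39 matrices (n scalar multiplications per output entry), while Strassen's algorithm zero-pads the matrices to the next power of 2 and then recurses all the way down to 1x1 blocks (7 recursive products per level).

Matrix multiplication for 39x39 matrices:

Strassen's algorithm requires power-of-2 dimensions. Pad 39x39 to 64x64 (next power of 2).

Standard algorithm: 39^3 = 59319 multiplications
Strassen's algorithm: 7^(log2(64)) = 7^6 = 117649 multiplications
Difference: 59319 - 117649 = -58330 (Strassen uses MORE here due to padding overhead — for small or just-over-power-of-2 n, padding can outweigh the per-level savings)

Standard: 59319 multiplications (39^3). Strassen: 117649 multiplications (7^6, after padding to 64x64). Strassen reduces 8 recursive multiplications to 7 at each level.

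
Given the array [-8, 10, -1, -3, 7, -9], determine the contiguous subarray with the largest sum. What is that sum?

Using Kadane's algorithm on [-8, 10, -1, -3, 7, -9]:

Scanning through the array:
Position 1 (value 10): max_ending_here = 10, max_so_far = 10
Position 2 (value -1): max_ending_here = 9, max_so_far = 10
Position 3 (value -3): max_ending_here = 6, max_so_far = 10
Position 4 (value 7): max_ending_here = 13, max_so_far = 13
Position 5 (value -9): max_ending_here = 4, max_so_far = 13

Maximum subarray: [10, -1, -3, 7]
Maximum sum: 13

The maximum subarray is [10, -1, -3, 7] with sum 13. This subarray runs from index 1 to index 4.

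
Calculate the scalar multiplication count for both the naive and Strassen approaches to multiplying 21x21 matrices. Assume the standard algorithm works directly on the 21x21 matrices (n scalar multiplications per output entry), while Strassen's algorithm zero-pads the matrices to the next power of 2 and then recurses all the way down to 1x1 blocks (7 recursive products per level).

Matrix multiplication for 21x21 matrices:

Strassen's algorithm requires power-of-2 dimensions. Pad 21x21 to 32x32 (next power of 2).

Standard algorithm: 21^3 = 9261 multiplications
Strassen's algorithm: 7^(log2(32)) = 7^5 = 16807 multiplications
Difference: 9261 - 16807 = -7546 (Strassen uses MORE here due to padding overhead — for small or just-over-power-of-2 n, padding can outweigh the per-level savings)

Standard: 9261 multiplications (21^3). Strassen: 16807 multiplications (7^5, after padding to 32x32). Strassen reduces 8 recursive multiplications to 7 at each level.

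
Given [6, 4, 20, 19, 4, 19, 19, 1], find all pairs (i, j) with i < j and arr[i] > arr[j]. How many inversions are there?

Finding inversions in [6, 4, 20, 19, 4, 19, 19, 1]:

(0, 1): arr[0]=6 > arr[1]=4
(0, 4): arr[0]=6 > arr[4]=4
(0, 7): arr[0]=6 > arr[7]=1
(1, 7): arr[1]=4 > arr[7]=1
(2, 3): arr[2]=20 > arr[3]=19
(2, 4): arr[2]=20 > arr[4]=4
(2, 5): arr[2]=20 > arr[5]=19
(2, 6): arr[2]=20 > arr[6]=19
(2, 7): arr[2]=20 > arr[7]=1
(3, 4): arr[3]=19 > arr[4]=4
(3, 7): arr[3]=19 > arr[7]=1
(4, 7): arr[4]=4 > arr[7]=1
(5, 7): arr[5]=19 > arr[7]=1
(6, 7): arr[6]=19 > arr[7]=1

Total inversions: 14

The array has 14 inversion(s): (0,1), (0,4), (0,7), (1,7), (2,3), (2,4), (2,5), (2,6), (2,7), (3,4), (3,7), (4,7), (5,7), (6,7). Each pair (i,j) satisfies i < j and arr[i] > arr[j].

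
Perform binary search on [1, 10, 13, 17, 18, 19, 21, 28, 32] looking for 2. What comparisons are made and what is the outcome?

Binary search for 2 in [1, 10, 13, 17, 18, 19, 21, 28, 32]:

lo=0, hi=8, mid=4, arr[mid]=18 -> 18 > 2, search left half
lo=0, hi=3, mid=1, arr[mid]=10 -> 10 > 2, search left half
lo=0, hi=0, mid=0, arr[mid]=1 -> 1 < 2, search right half
lo=1 > hi=0, target 2 not found

Binary search determines that 2 is not in the array after 3 comparisons. The search space was exhausted without finding the target.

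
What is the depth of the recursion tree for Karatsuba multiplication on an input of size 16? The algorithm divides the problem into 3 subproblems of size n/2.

For divide and conquer with division factor 2:

Problem sizes at each level:
Level 0: 16
Level 1: 8
Level 2: 4
Level 3: 2
Level 4: 1

The root is level 0 and the size-1 base case is level 4 (the tree spans levels 0 through 4, i.e. 5 levels counting the root), so the depth is the number of divisions: log_2(16) = 4

The recursion tree depth is log_2(16) = 4. At each level, the problem size is divided by 2, so it takes 4 divisions to reduce to a base case of size 1. The algorithm makes 3 recursive calls at each level.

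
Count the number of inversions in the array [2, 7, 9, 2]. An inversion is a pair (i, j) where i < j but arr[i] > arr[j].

Finding inversions in [2, 7, 9, 2]:

(1, 3): arr[1]=7 > arr[3]=2
(2, 3): arr[2]=9 > arr[3]=2

Total inversions: 2

The array has 2 inversion(s): (1,3), (2,3). Each pair (i,j) satisfies i < j and arr[i] > arr[j].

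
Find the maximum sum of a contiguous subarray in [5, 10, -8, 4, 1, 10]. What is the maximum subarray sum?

Using Kadane's algorithm on [5, 10, -8, 4, 1, 10]:

Scanning through the array:
Position 1 (value 10): max_ending_here = 15, max_so_far = 15
Position 2 (value -8): max_ending_here = 7, max_so_far = 15
Position 3 (value 4): max_ending_here = 11, max_so_far = 15
Position 4 (value 1): max_ending_here = 12, max_so_far = 15
Position 5 (value 10): max_ending_here = 22, max_so_far = 22

Maximum subarray: [5, 10, -8, 4, 1, 10]
Maximum sum: 22

The maximum subarray is [5, 10, -8, 4, 1, 10] with sum 22. This subarray runs from index 0 to index 5.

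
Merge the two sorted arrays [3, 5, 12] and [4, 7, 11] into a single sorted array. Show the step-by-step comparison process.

Merging process:

Compare 3 vs 4: take 3 from left. Merged: [3]
Compare 5 vs 4: take 4 from right. Merged: [3, 4]
Compare 5 vs 7: take 5 from left. Merged: [3, 4, 5]
Compare 12 vs 7: take 7 from right. Merged: [3, 4, 5, 7]
Compare 12 vs 11: take 11 from right. Merged: [3, 4, 5, 7, 11]
Append remaining from left: [12]. Merged: [3, 4, 5, 7, 11, 12]

Final merged array: [3, 4, 5, 7, 11, 12]
Total comparisons: 5

The merged array is [3, 4, 5, 7, 11, 12], requiring 5 comparisons. The merge step runs in O(n) time where n is the total number of elements.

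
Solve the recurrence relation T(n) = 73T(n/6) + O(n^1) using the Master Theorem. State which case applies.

Master Theorem for T(n) = 73T(n/6) + O(n^1):

a = 73, b = 6, c = 1
log_b(a) = log_6(73) = 2.3946

Case 1: c = 1 < log_6(73) = 2.3946
T(n) = O(n^(log_6 73))

For T(n) = 73T(n/6) + O(n^1): log_6(73) = 2.3946. This is Case 1 of the Master Theorem (c < log_b(a), work dominated by leaves), giving O(n^(log_6 73)).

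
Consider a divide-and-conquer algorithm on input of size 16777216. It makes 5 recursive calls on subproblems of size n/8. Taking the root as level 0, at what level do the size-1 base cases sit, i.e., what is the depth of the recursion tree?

For divide and conquer with division factor 8:

Problem sizes at each level:
Level 0: 16777216
Level 1: 2097152
Level 2: 262144
Level 3: 32768
Level 4: 4096
Level 5: 512
Level 6: 64
Level 7: 8
Level 8: 1

The root is level 0 and the size-1 base case is level 8 (the tree spans levels 0 through 8, i.e. 9 levels counting the root), so the depth is the number of divisions: log_8(16777216) = 8

The recursion tree depth is log_8(16777216) = 8. At each level, the problem size is divided by 8, so it takes 8 divisions to reduce to a base case of size 1. The algorithm makes 5 recursive calls at each level.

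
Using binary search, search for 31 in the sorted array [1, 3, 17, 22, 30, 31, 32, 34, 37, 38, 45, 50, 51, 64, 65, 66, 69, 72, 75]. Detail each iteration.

Binary search for 31 in [1, 3, 17, 22, 30, 31, 32, 34, 37, 38, 45, 50, 51, 64, 65, 66, 69, 72, 75]:

lo=0, hi=18, mid=9, arr[mid]=38 -> 38 > 31, search left half
lo=0, hi=8, mid=4, arr[mid]=30 -> 30 < 31, search right half
lo=5, hi=8, mid=6, arr[mid]=32 -> 32 > 31, search left half
lo=5, hi=5, mid=5, arr[mid]=31 -> Found target at index 5!

Binary search finds 31 at index 5 after 4 comparisons. The search repeatedly halves the search space by comparing with the middle element.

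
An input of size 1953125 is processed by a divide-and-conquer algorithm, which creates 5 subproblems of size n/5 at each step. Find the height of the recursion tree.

For divide and conquer with division factor 5:

Problem sizes at each level:
Level 0: 1953125
Level 1: 390625
Level 2: 78125
Level 3: 15625
Level 4: 3125
Level 5: 625
Level 6: 125
Level 7: 25
Level 8: 5
Level 9: 1

The root is level 0 and the size-1 base case is level 9 (the tree spans levels 0 through 9, i.e. 10 levels counting the root), so the depth is the number of divisions: log_5(1953125) = 9

The recursion tree depth is log_5(1953125) = 9. At each level, the problem size is divided by 5, so it takes 9 divisions to reduce to a base case of size 1. The algorithm makes 5 recursive calls at each level.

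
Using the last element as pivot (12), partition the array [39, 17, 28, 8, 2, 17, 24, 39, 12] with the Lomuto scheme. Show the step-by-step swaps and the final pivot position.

Lomuto partition with pivot = 12:

Initial array: [39, 17, 28, 8, 2, 17, 24, 39, 12]

arr[0]=39 > 12: no swap
arr[1]=17 > 12: no swap
arr[2]=28 > 12: no swap
arr[3]=8 <= 12: swap with position 0, array becomes [8, 17, 28, 39, 2, 17, 24, 39, 12]
arr[4]=2 <= 12: swap with position 1, array becomes [8, 2, 28, 39, 17, 17, 24, 39, 12]
arr[5]=17 > 12: no swap
arr[6]=24 > 12: no swap
arr[7]=39 > 12: no swap

Place pivot at position 2: [8, 2, 12, 39, 17, 17, 24, 39, 28]
Pivot position: 2

After partitioning with pivot 12, the array becomes [8, 2, 12, 39, 17, 17, 24, 39, 28]. The pivot is placed at index 2. All elements to the left of the pivot are <= 12, and all elements to the right are > 12.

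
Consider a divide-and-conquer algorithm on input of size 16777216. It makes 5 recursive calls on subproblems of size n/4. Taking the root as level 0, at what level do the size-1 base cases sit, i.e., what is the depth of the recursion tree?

For divide and conquer with division factor 4:

Problem sizes at each level:
Level 0: 16777216
Level 1: 4194304
Level 2: 1048576
Level 3: 262144
Level 4: 65536
Level 5: 16384
Level 6: 4096
Level 7: 1024
Level 8: 256
Level 9: 64
Level 10: 16
Level 11: 4
Level 12: 1

The root is level 0 and the size-1 base case is level 12 (the tree spans levels 0 through 12, i.e. 13 levels counting the root), so the depth is the number of divisions: log_4(16777216) = 12

The recursion tree depth is log_4(16777216) = 12. At each level, the problem size is divided by 4, so it takes 12 divisions to reduce to a base case of size 1. The algorithm makes 5 recursive calls at each level.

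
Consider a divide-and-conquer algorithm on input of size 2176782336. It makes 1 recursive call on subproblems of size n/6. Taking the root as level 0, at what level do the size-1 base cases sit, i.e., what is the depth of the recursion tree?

For divide and conquer with division factor 6:

Problem sizes at each level:
Level 0: 2176782336
Level 1: 362797056
Level 2: 60466176
Level 3: 10077696
Level 4: 1679616
Level 5: 279936
Level 6: 46656
Level 7: 7776
Level 8: 1296
Level 9: 216
Level 10: 36
Level 11: 6
Level 12: 1

The root is level 0 and the size-1 base case is level 12 (the tree spans levels 0 through 12, i.e. 13 levels counting the root), so the depth is the number of divisions: log_6(2176782336) = 12

The recursion tree depth is log_6(2176782336) = 12. At each level, the problem size is divided by 6, so it takes 12 divisions to reduce to a base case of size 1. The algorithm makes 1 recursive call at each level.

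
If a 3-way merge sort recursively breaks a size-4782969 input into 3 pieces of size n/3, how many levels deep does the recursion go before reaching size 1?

For divide and conquer with division factor 3:

Problem sizes at each level:
Level 0: 4782969
Level 1: 1594323
Level 2: 531441
Level 3: 177147
Level 4: 59049
Level 5: 19683
Level 6: 6561
Level 7: 2187
Level 8: 729
Level 9: 243
Level 10: 81
Level 11: 27
Level 12: 9
Level 13: 3
Level 14: 1

The root is level 0 and the size-1 base case is level 14 (the tree spans levels 0 through 14, i.e. 15 levels counting the root), so the depth is the number of divisions: log_3(4782969) = 14

The recursion tree depth is log_3(4782969) = 14. At each level, the problem size is divided by 3, so it takes 14 divisions to reduce to a base case of size 1. The algorithm makes 3 recursive calls at each level.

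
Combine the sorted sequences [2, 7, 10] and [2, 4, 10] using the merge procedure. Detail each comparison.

Merging process:

Compare 2 vs 2: take 2 from left. Merged: [2]
Compare 7 vs 2: take 2 from right. Merged: [2, 2]
Compare 7 vs 4: take 4 from right. Merged: [2, 2, 4]
Compare 7 vs 10: take 7 from left. Merged: [2, 2, 4, 7]
Compare 10 vs 10: take 10 from left. Merged: [2, 2, 4, 7, 10]
Append remaining from right: [10]. Merged: [2, 2, 4, 7, 10, 10]

Final merged array: [2, 2, 4, 7, 10, 10]
Total comparisons: 5

The merged array is [2, 2, 4, 7, 10, 10], requiring 5 comparisons. The merge step runs in O(n) time where n is the total number of elements.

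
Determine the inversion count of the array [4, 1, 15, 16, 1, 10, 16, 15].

Finding inversions in [4, 1, 15, 16, 1, 10, 16, 15]:

(0, 1): arr[0]=4 > arr[1]=1
(0, 4): arr[0]=4 > arr[4]=1
(2, 4): arr[2]=15 > arr[4]=1
(2, 5): arr[2]=15 > arr[5]=10
(3, 4): arr[3]=16 > arr[4]=1
(3, 5): arr[3]=16 > arr[5]=10
(3, 7): arr[3]=16 > arr[7]=15
(6, 7): arr[6]=16 > arr[7]=15

Total inversions: 8

The array has 8 inversion(s): (0,1), (0,4), (2,4), (2,5), (3,4), (3,5), (3,7), (6,7). Each pair (i,j) satisfies i < j and arr[i] > arr[j].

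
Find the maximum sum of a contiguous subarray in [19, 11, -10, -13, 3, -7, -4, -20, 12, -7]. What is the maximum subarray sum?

Using Kadane's algorithm on [19, 11, -10, -13, 3, -7, -4, -20, 12, -7]:

Scanning through the array:
Position 1 (value 11): max_ending_here = 30, max_so_far = 30
Position 2 (value -10): max_ending_here = 20, max_so_far = 30
Position 3 (value -13): max_ending_here = 7, max_so_far = 30
Position 4 (value 3): max_ending_here = 10, max_so_far = 30
Position 5 (value -7): max_ending_here = 3, max_so_far = 30
Position 6 (value -4): max_ending_here = -1, max_so_far = 30
Position 7 (value -20): max_ending_here = -20, max_so_far = 30
Position 8 (value 12): max_ending_here = 12, max_so_far = 30
Position 9 (value -7): max_ending_here = 5, max_so_far = 30

Maximum subarray: [19, 11]
Maximum sum: 30

The maximum subarray is [19, 11] with sum 30. This subarray runs from index 0 to index 1.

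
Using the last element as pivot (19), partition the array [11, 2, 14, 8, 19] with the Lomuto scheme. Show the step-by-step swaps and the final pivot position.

Lomuto partition with pivot = 19:

Initial array: [11, 2, 14, 8, 19]

arr[0]=11 <= 19: swap with position 0, array becomes [11, 2, 14, 8, 19]
arr[1]=2 <= 19: swap with position 1, array becomes [11, 2, 14, 8, 19]
arr[2]=14 <= 19: swap with position 2, array becomes [11, 2, 14, 8, 19]
arr[3]=8 <= 19: swap with position 3, array becomes [11, 2, 14, 8, 19]

Place pivot at position 4: [11, 2, 14, 8, 19]
Pivot position: 4

After partitioning with pivot 19, the array becomes [11, 2, 14, 8, 19]. The pivot is placed at index 4. All elements to the left of the pivot are <= 19, and all elements to the right are > 19.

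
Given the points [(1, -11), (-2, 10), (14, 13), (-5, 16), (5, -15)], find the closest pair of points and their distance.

Computing all pairwise distances among 5 points:

d((1, -11), (-2, 10)) = 21.2132
d((1, -11), (14, 13)) = 27.2947
d((1, -11), (-5, 16)) = 27.6586
d((1, -11), (5, -15)) = 5.6569 <-- minimum
d((-2, 10), (14, 13)) = 16.2788
d((-2, 10), (-5, 16)) = 6.7082
d((-2, 10), (5, -15)) = 25.9615
d((14, 13), (-5, 16)) = 19.2354
d((14, 13), (5, -15)) = 29.4109
d((-5, 16), (5, -15)) = 32.573

Closest pair: (1, -11) and (5, -15) with distance 5.6569

The closest pair is (1, -11) and (5, -15) with Euclidean distance 5.6569. For 5 points, brute-force pairwise comparison is shown above. For large n, the divide-and-conquer algorithm (sort by x, recurse on halves, check the dividing strip) achieves O(n log n).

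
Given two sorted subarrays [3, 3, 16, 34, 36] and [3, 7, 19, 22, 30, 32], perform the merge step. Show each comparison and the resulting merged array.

Merging process:

Compare 3 vs 3: take 3 from left. Merged: [3]
Compare 3 vs 3: take 3 from left. Merged: [3, 3]
Compare 16 vs 3: take 3 from right. Merged: [3, 3, 3]
Compare 16 vs 7: take 7 from right. Merged: [3, 3, 3, 7]
Compare 16 vs 19: take 16 from left. Merged: [3, 3, 3, 7, 16]
Compare 34 vs 19: take 19 from right. Merged: [3, 3, 3, 7, 16, 19]
Compare 34 vs 22: take 22 from right. Merged: [3, 3, 3, 7, 16, 19, 22]
Compare 34 vs 30: take 30 from right. Merged: [3, 3, 3, 7, 16, 19, 22, 30]
Compare 34 vs 32: take 32 from right. Merged: [3, 3, 3, 7, 16, 19, 22, 30, 32]
Append remaining from left: [34, 36]. Merged: [3, 3, 3, 7, 16, 19, 22, 30, 32, 34, 36]

Final merged array: [3, 3, 3, 7, 16, 19, 22, 30, 32, 34, 36]
Total comparisons: 9

The merged array is [3, 3, 3, 7, 16, 19, 22, 30, 32, 34, 36], requiring 9 comparisons. The merge step runs in O(n) time where n is the total number of elements.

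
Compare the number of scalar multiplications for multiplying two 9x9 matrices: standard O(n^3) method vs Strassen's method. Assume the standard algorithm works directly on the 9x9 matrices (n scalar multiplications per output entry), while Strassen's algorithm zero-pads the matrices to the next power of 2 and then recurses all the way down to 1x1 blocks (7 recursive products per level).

Matrix multiplication for 9x9 matrices:

Strassen's algorithm requires power-of-2 dimensions. Pad 9x9 to 16x16 (next power of 2).

Standard algorithm: 9^3 = 729 multiplications
Strassen's algorithm: 7^(log2(16)) = 7^4 = 2401 multiplications
Difference: 729 - 2401 = -1672 (Strassen uses MORE here due to padding overhead — for small or just-over-power-of-2 n, padding can outweigh the per-level savings)

Standard: 729 multiplications (9^3). Strassen: 2401 multiplications (7^4, after padding to 16x16). Strassen reduces 8 recursive multiplications to 7 at each level.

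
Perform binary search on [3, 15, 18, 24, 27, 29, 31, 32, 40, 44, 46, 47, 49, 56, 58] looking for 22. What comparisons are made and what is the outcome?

Binary search for 22 in [3, 15, 18, 24, 27, 29, 31, 32, 40, 44, 46, 47, 49, 56, 58]:

lo=0, hi=14, mid=7, arr[mid]=32 -> 32 > 22, search left half
lo=0, hi=6, mid=3, arr[mid]=24 -> 24 > 22, search left half
lo=0, hi=2, mid=1, arr[mid]=15 -> 15 < 22, search right half
lo=2, hi=2, mid=2, arr[mid]=18 -> 18 < 22, search right half
lo=3 > hi=2, target 22 not found

Binary search determines that 22 is not in the array after 4 comparisons. The search space was exhausted without finding the target.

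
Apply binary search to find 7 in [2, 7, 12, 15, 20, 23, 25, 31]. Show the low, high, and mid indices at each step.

Binary search for 7 in [2, 7, 12, 15, 20, 23, 25, 31]:

lo=0, hi=7, mid=3, arr[mid]=15 -> 15 > 7, search left half
lo=0, hi=2, mid=1, arr[mid]=7 -> Found target at index 1!

Binary search finds 7 at index 1 after 2 comparisons. The search repeatedly halves the search space by comparing with the middle element.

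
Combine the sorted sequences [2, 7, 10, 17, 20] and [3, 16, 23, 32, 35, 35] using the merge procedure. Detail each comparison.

Merging process:

Compare 2 vs 3: take 2 from left. Merged: [2]
Compare 7 vs 3: take 3 from right. Merged: [2, 3]
Compare 7 vs 16: take 7 from left. Merged: [2, 3, 7]
Compare 10 vs 16: take 10 from left. Merged: [2, 3, 7, 10]
Compare 17 vs 16: take 16 from right. Merged: [2, 3, 7, 10, 16]
Compare 17 vs 23: take 17 from left. Merged: [2, 3, 7, 10, 16, 17]
Compare 20 vs 23: take 20 from left. Merged: [2, 3, 7, 10, 16, 17, 20]
Append remaining from right: [23, 32, 35, 35]. Merged: [2, 3, 7, 10, 16, 17, 20, 23, 32, 35, 35]

Final merged array: [2, 3, 7, 10, 16, 17, 20, 23, 32, 35, 35]
Total comparisons: 7

The merged array is [2, 3, 7, 10, 16, 17, 20, 23, 32, 35, 35], requiring 7 comparisons. The merge step runs in O(n) time where n is the total number of elements.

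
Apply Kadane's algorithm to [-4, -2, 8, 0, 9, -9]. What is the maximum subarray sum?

Using Kadane's algorithm on [-4, -2, 8, 0, 9, -9]:

Scanning through the array:
Position 1 (value -2): max_ending_here = -2, max_so_far = -2
Position 2 (value 8): max_ending_here = 8, max_so_far = 8
Position 3 (value 0): max_ending_here = 8, max_so_far = 8
Position 4 (value 9): max_ending_here = 17, max_so_far = 17
Position 5 (value -9): max_ending_here = 8, max_so_far = 17

Maximum subarray: [8, 0, 9]
Maximum sum: 17

The maximum subarray is [8, 0, 9] with sum 17. This subarray runs from index 2 to index 4.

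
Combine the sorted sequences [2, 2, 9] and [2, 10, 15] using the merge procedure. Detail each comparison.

Merging process:

Compare 2 vs 2: take 2 from left. Merged: [2]
Compare 2 vs 2: take 2 from left. Merged: [2, 2]
Compare 9 vs 2: take 2 from right. Merged: [2, 2, 2]
Compare 9 vs 10: take 9 from left. Merged: [2, 2, 2, 9]
Append remaining from right: [10, 15]. Merged: [2, 2, 2, 9, 10, 15]

Final merged array: [2, 2, 2, 9, 10, 15]
Total comparisons: 4

The merged array is [2, 2, 2, 9, 10, 15], requiring 4 comparisons. The merge step runs in O(n) time where n is the total number of elements.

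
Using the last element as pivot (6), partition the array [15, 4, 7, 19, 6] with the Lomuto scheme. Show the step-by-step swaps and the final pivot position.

Lomuto partition with pivot = 6:

Initial array: [15, 4, 7, 19, 6]

arr[0]=15 > 6: no swap
arr[1]=4 <= 6: swap with position 0, array becomes [4, 15, 7, 19, 6]
arr[2]=7 > 6: no swap
arr[3]=19 > 6: no swap

Place pivot at position 1: [4, 6, 7, 19, 15]
Pivot position: 1

After partitioning with pivot 6, the array becomes [4, 6, 7, 19, 15]. The pivot is placed at index 1. All elements to the left of the pivot are <= 6, and all elements to the right are > 6.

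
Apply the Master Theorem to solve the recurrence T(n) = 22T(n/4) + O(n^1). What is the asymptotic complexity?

Master Theorem for T(n) = 22T(n/4) + O(n^1):

a = 22, b = 4, c = 1
log_b(a) = log_4(22) = 2.2297

Case 1: c = 1 < log_4(22) = 2.2297
T(n) = O(n^(log_4 22))

For T(n) = 22T(n/4) + O(n^1): log_4(22) = 2.2297. This is Case 1 of the Master Theorem (c < log_b(a), work dominated by leaves), giving O(n^(log_4 22)).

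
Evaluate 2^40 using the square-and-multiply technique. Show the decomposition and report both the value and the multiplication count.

Computing 2^40 by squaring (build up from 2^1; each line after the first costs one multiplication):

2^1 = 2
2^2 = (2^1)^2 = 2^2 = 4
2^4 = (2^2)^2 = 4^2 = 16
2^5 = 2 * 2^4 = 2 * 16 = 32
2^10 = (2^5)^2 = 32^2 = 1024
2^20 = (2^10)^2 = 1024^2 = 1048576
2^40 = (2^20)^2 = 1048576^2 = 1099511627776

Result: 1099511627776
Multiplications needed: 6 (6 lines after 2^1)

2^40 = 1099511627776. Using exponentiation by squaring, this requires 6 multiplications. The key idea: if the exponent is even, square the half-power; if odd, multiply by the base once.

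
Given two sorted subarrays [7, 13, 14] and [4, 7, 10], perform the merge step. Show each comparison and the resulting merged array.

Merging process:

Compare 7 vs 4: take 4 from right. Merged: [4]
Compare 7 vs 7: take 7 from left. Merged: [4, 7]
Compare 13 vs 7: take 7 from right. Merged: [4, 7, 7]
Compare 13 vs 10: take 10 from right. Merged: [4, 7, 7, 10]
Append remaining from left: [13, 14]. Merged: [4, 7, 7, 10, 13, 14]

Final merged array: [4, 7, 7, 10, 13, 14]
Total comparisons: 4

The merged array is [4, 7, 7, 10, 13, 14], requiring 4 comparisons. The merge step runs in O(n) time where n is the total number of elements.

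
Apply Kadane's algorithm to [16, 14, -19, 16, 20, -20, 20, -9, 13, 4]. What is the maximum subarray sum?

Using Kadane's algorithm on [16, 14, -19, 16, 20, -20, 20, -9, 13, 4]:

Scanning through the array:
Position 1 (value 14): max_ending_here = 30, max_so_far = 30
Position 2 (value -19): max_ending_here = 11, max_so_far = 30
Position 3 (value 16): max_ending_here = 27, max_so_far = 30
Position 4 (value 20): max_ending_here = 47, max_so_far = 47
Position 5 (value -20): max_ending_here = 27, max_so_far = 47
Position 6 (value 20): max_ending_here = 47, max_so_far = 47
Position 7 (value -9): max_ending_here = 38, max_so_far = 47
Position 8 (value 13): max_ending_here = 51, max_so_far = 51
Position 9 (value 4): max_ending_here = 55, max_so_far = 55

Maximum subarray: [16, 14, -19, 16, 20, -20, 20, -9, 13, 4]
Maximum sum: 55

The maximum subarray is [16, 14, -19, 16, 20, -20, 20, -9, 13, 4] with sum 55. This subarray runs from index 0 to index 9.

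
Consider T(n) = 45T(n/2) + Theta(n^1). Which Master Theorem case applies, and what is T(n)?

Master Theorem for T(n) = 45T(n/2) + O(n^1):

a = 45, b = 2, c = 1
log_b(a) = log_2(45) = 5.4919

Case 1: c = 1 < log_2(45) = 5.4919
T(n) = O(n^(log_2 45))

For T(n) = 45T(n/2) + O(n^1): log_2(45) = 5.4919. This is Case 1 of the Master Theorem (c < log_b(a), work dominated by leaves), giving O(n^(log_2 45)).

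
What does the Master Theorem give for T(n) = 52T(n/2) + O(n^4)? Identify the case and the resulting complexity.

Master Theorem for T(n) = 52T(n/2) + O(n^4):

a = 52, b = 2, c = 4
log_b(a) = log_2(52) = 5.7004

Case 1: c = 4 < log_2(52) = 5.7004
T(n) = O(n^(log_2 52))

For T(n) = 52T(n/2) + O(n^4): log_2(52) = 5.7004. This is Case 1 of the Master Theorem (c < log_b(a), work dominated by leaves), giving O(n^(log_2 52)).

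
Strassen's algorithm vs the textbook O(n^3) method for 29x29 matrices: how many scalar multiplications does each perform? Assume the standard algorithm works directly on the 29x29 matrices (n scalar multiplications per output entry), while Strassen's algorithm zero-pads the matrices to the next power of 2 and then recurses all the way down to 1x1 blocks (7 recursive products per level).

Matrix multiplication for 29x29 matrices:

Strassen's algorithm requires power-of-2 dimensions. Pad 29x29 to 32x32 (next power of 2).

Standard algorithm: 29^3 = 24389 multiplications
Strassen's algorithm: 7^(log2(32)) = 7^5 = 16807 multiplications
Savings: 24389 - 16807 = 7582 multiplications

Standard: 24389 multiplications (29^3). Strassen: 16807 multiplications (7^5, after padding to 32x32). Strassen reduces 8 recursive multiplications to 7 at each level.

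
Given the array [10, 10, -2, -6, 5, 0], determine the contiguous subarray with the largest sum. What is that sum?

Using Kadane's algorithm on [10, 10, -2, -6, 5, 0]:

Scanning through the array:
Position 1 (value 10): max_ending_here = 20, max_so_far = 20
Position 2 (value -2): max_ending_here = 18, max_so_far = 20
Position 3 (value -6): max_ending_here = 12, max_so_far = 20
Position 4 (value 5): max_ending_here = 17, max_so_far = 20
Position 5 (value 0): max_ending_here = 17, max_so_far = 20

Maximum subarray: [10, 10]
Maximum sum: 20

The maximum subarray is [10, 10] with sum 20. This subarray runs from index 0 to index 1.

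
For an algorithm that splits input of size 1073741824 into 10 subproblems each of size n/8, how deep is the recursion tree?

For divide and conquer with division factor 8:

Problem sizes at each level:
Level 0: 1073741824
Level 1: 134217728
Level 2: 16777216
Level 3: 2097152
Level 4: 262144
Level 5: 32768
Level 6: 4096
Level 7: 512
Level 8: 64
Level 9: 8
Level 10: 1

The root is level 0 and the size-1 base case is level 10 (the tree spans levels 0 through 10, i.e. 11 levels counting the root), so the depth is the number of divisions: log_8(1073741824) = 10

The recursion tree depth is log_8(1073741824) = 10. At each level, the problem size is divided by 8, so it takes 10 divisions to reduce to a base case of size 1. The algorithm makes 10 recursive calls at each level.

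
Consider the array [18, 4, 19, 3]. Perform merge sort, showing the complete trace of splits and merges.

Merge sort trace:

Split: [18, 4, 19, 3] -> [18, 4] and [19, 3]
  Split: [18, 4] -> [18] and [4]
  Merge: [18] + [4] -> [4, 18]
  Split: [19, 3] -> [19] and [3]
  Merge: [19] + [3] -> [3, 19]
Merge: [4, 18] + [3, 19] -> [3, 4, 18, 19]

Final sorted array: [3, 4, 18, 19]

The merge sort proceeds by recursively splitting the array and merging sorted halves.
After all merges, the sorted array is [3, 4, 18, 19].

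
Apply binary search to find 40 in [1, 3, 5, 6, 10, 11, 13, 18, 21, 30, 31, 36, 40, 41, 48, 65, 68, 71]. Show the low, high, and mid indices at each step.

Binary search for 40 in [1, 3, 5, 6, 10, 11, 13, 18, 21, 30, 31, 36, 40, 41, 48, 65, 68, 71]:

lo=0, hi=17, mid=8, arr[mid]=21 -> 21 < 40, search right half
lo=9, hi=17, mid=13, arr[mid]=41 -> 41 > 40, search left half
lo=9, hi=12, mid=10, arr[mid]=31 -> 31 < 40, search right half
lo=11, hi=12, mid=11, arr[mid]=36 -> 36 < 40, search right half
lo=12, hi=12, mid=12, arr[mid]=40 -> Found target at index 12!

Binary search finds 40 at index 12 after 5 comparisons. The search repeatedly halves the search space by comparing with the middle element.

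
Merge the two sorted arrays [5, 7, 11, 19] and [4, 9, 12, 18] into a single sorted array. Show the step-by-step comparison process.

Merging process:

Compare 5 vs 4: take 4 from right. Merged: [4]
Compare 5 vs 9: take 5 from left. Merged: [4, 5]
Compare 7 vs 9: take 7 from left. Merged: [4, 5, 7]
Compare 11 vs 9: take 9 from right. Merged: [4, 5, 7, 9]
Compare 11 vs 12: take 11 from left. Merged: [4, 5, 7, 9, 11]
Compare 19 vs 12: take 12 from right. Merged: [4, 5, 7, 9, 11, 12]
Compare 19 vs 18: take 18 from right. Merged: [4, 5, 7, 9, 11, 12, 18]
Append remaining from left: [19]. Merged: [4, 5, 7, 9, 11, 12, 18, 19]

Final merged array: [4, 5, 7, 9, 11, 12, 18, 19]
Total comparisons: 7

The merged array is [4, 5, 7, 9, 11, 12, 18, 19], requiring 7 comparisons. The merge step runs in O(n) time where n is the total number of elements.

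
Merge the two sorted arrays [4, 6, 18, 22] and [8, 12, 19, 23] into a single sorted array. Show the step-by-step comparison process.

Merging process:

Compare 4 vs 8: take 4 from left. Merged: [4]
Compare 6 vs 8: take 6 from left. Merged: [4, 6]
Compare 18 vs 8: take 8 from right. Merged: [4, 6, 8]
Compare 18 vs 12: take 12 from right. Merged: [4, 6, 8, 12]
Compare 18 vs 19: take 18 from left. Merged: [4, 6, 8, 12, 18]
Compare 22 vs 19: take 19 from right. Merged: [4, 6, 8, 12, 18, 19]
Compare 22 vs 23: take 22 from left. Merged: [4, 6, 8, 12, 18, 19, 22]
Append remaining from right: [23]. Merged: [4, 6, 8, 12, 18, 19, 22, 23]

Final merged array: [4, 6, 8, 12, 18, 19, 22, 23]
Total comparisons: 7

The merged array is [4, 6, 8, 12, 18, 19, 22, 23], requiring 7 comparisons. The merge step runs in O(n) time where n is the total number of elements.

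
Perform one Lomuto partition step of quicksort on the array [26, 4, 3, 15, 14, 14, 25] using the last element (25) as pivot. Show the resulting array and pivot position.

Lomuto partition with pivot = 25:

Initial array: [26, 4, 3, 15, 14, 14, 25]

arr[0]=26 > 25: no swap
arr[1]=4 <= 25: swap with position 0, array becomes [4, 26, 3, 15, 14, 14, 25]
arr[2]=3 <= 25: swap with position 1, array becomes [4, 3, 26, 15, 14, 14, 25]
arr[3]=15 <= 25: swap with position 2, array becomes [4, 3, 15, 26, 14, 14, 25]
arr[4]=14 <= 25: swap with position 3, array becomes [4, 3, 15, 14, 26, 14, 25]
arr[5]=14 <= 25: swap with position 4, array becomes [4, 3, 15, 14, 14, 26, 25]

Place pivot at position 5: [4, 3, 15, 14, 14, 25, 26]
Pivot position: 5

After partitioning with pivot 25, the array becomes [4, 3, 15, 14, 14, 25, 26]. The pivot is placed at index 5. All elements to the left of the pivot are <= 25, and all elements to the right are > 25.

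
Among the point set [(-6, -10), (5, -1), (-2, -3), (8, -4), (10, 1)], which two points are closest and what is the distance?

Computing all pairwise distances among 5 points:

d((-6, -10), (5, -1)) = 14.2127
d((-6, -10), (-2, -3)) = 8.0623
d((-6, -10), (8, -4)) = 15.2315
d((-6, -10), (10, 1)) = 19.4165
d((5, -1), (-2, -3)) = 7.2801
d((5, -1), (8, -4)) = 4.2426 <-- minimum
d((5, -1), (10, 1)) = 5.3852
d((-2, -3), (8, -4)) = 10.0499
d((-2, -3), (10, 1)) = 12.6491
d((8, -4), (10, 1)) = 5.3852

Closest pair: (5, -1) and (8, -4) with distance 4.2426

The closest pair is (5, -1) and (8, -4) with Euclidean distance 4.2426. For 5 points, brute-force pairwise comparison is shown above. For large n, the divide-and-conquer algorithm (sort by x, recurse on halves, check the dividing strip) achieves O(n log n).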